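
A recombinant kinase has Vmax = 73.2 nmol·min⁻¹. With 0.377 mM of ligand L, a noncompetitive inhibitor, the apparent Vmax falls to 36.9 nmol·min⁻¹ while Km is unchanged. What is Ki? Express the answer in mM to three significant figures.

Noncompetitive: Vmax,app = Vmax/α with α = 1 + [I]/Ki.
α = Vmax/Vmax,app = 73.2/36.9 = 1.984.
Ki = [I]/(α − 1) = 0.377/0.9837 = 0.383 mM.

0.383 mM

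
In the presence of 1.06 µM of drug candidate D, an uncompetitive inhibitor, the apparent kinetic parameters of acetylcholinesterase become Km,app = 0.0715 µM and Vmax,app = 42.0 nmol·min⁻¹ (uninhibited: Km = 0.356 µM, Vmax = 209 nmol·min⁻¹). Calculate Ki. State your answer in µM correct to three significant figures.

0.267 µM

Uncompetitive: Vmax,app = Vmax/α (and Km,app = Km/α) with α = 1 + [I]/Ki.
α = Vmax/Vmax,app = 209/42.0 = 4.976.
Since α = 1 + [I]/Ki, [I]/Ki = 4.976 − 1 = 3.976 and Ki = 1.06/3.976 = 0.267 µM.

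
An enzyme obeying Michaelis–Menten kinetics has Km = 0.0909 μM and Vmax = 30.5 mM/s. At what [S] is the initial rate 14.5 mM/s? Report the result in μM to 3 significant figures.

Rearranging v = Vmax[S]/(Km+[S]) gives [S] = Km·v/(Vmax − v).
[S] = 0.0909 × 14.5 / (30.5 − 14.5) = 1.318/16.00 = 0.0824 μM.

0.0824 μM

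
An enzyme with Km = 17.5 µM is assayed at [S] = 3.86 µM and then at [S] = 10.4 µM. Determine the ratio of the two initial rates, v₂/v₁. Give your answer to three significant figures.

Since Vmax cancels, v₂/v₁ = [S]₂(Km+[S]₁) / [S]₁(Km+[S]₂).
= 10.4×(17.5+3.86) / (3.86×(17.5+10.4)) = 222.1/107.7 = 2.06.

2.06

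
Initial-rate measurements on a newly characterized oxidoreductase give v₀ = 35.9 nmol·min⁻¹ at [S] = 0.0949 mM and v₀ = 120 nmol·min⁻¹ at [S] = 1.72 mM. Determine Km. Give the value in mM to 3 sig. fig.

0.273 mM

From v = Vmax[S]/(Km+[S]), each point gives Vmax = v(Km+[S])/[S].
Equating: 35.9(Km+0.0949)/0.0949 = 120(Km+1.72)/1.72.
378.3·Km + 35.9 = 69.77·Km + 120, so (378.3 − 69.77)·Km = 120 − 35.9.
Km = 84.10/308.5 = 0.273 mM; then Vmax = 35.9(0.273+0.0949)/0.0949 = 139 nmol·min⁻¹.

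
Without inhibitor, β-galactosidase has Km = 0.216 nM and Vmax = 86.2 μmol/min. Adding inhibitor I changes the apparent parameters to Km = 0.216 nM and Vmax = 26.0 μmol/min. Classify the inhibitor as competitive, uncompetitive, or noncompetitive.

noncompetitive

Vmax decreases (86.2 → 26.0 μmol/min) while Km is unchanged — pure noncompetitive inhibition.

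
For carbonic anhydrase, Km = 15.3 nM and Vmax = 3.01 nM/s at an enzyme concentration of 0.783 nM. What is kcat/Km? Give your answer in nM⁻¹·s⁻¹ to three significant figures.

kcat = Vmax/[E]total = 3.01/0.783 = 3.84 s⁻¹.
kcat/Km = 3.84/15.3 = 0.251 nM⁻¹·s⁻¹.

0.251 nM⁻¹·s⁻¹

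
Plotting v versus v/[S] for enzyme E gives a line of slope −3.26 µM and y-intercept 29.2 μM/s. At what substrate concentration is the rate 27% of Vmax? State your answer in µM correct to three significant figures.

1.21 µM

The Eadie–Hofstee slope gives Km = 3.26 µM (slope = −Km).
v/Vmax = [S]/(Km+[S]) = 0.27 ⇒ [S] = Km·0.27/(1−0.27) = 3.26 × 0.3699 = 1.21 µM.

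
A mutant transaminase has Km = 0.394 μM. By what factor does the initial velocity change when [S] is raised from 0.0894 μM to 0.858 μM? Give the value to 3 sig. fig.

3.71

Since Vmax cancels, v₂/v₁ = [S]₂(Km+[S]₁) / [S]₁(Km+[S]₂).
= 0.858×(0.394+0.0894) / (0.0894×(0.394+0.858)) = 0.4148/0.1119 = 3.71.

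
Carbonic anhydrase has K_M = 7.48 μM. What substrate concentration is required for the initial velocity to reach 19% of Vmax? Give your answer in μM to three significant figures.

1.75 μM

v/Vmax = [S]/(Km+[S]) = 0.19, so [S] = Km·0.19/(1 − 0.19) = 7.48 × 0.2346.
[S] = 1.75 μM.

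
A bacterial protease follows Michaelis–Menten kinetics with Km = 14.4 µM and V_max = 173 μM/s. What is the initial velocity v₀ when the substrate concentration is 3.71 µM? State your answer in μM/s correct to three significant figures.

v = Vmax·[S]/(Km + [S]) = 173 × 3.71 / (14.4 + 3.71)
  = 641.8 / 18.11 = 35.4 μM/s.

35.4 μM/s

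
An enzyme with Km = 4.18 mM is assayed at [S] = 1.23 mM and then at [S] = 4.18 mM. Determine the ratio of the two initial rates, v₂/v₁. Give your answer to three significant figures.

The fractional saturations are [S]/(Km+[S]) = 1.23/5.410 = 0.2274 and 4.18/8.360 = 0.5000.
v₂/v₁ is just their ratio: 0.5000/0.2274 = 2.20.

2.20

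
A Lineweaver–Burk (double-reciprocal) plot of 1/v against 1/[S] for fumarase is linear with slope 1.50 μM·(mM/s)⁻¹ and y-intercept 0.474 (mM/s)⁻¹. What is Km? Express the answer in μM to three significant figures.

3.16 μM

y-intercept = 1/Vmax ⇒ Vmax = 2.11 mM/s; slope = Km/Vmax ⇒ Km = slope × Vmax.
Km = 1.50 × 2.11 = 3.16 μM.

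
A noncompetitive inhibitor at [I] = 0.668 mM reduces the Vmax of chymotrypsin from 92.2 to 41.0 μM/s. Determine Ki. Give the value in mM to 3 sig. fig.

0.535 mM

Noncompetitive: Vmax,app = Vmax/α with α = 1 + [I]/Ki.
α = Vmax/Vmax,app = 92.2/41.0 = 2.249.
Since α = 1 + [I]/Ki, [I]/Ki = 2.249 − 1 = 1.249 and Ki = 0.668/1.249 = 0.535 mM.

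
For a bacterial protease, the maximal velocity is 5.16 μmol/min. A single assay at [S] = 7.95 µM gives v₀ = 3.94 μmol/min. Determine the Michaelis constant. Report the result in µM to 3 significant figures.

From v = Vmax[S]/(Km+[S]), Km = [S](Vmax − v)/v.
Km = 7.95 × (5.16 − 3.94) / 3.94 = 9.699/3.94 = 2.46 µM.

2.46 µM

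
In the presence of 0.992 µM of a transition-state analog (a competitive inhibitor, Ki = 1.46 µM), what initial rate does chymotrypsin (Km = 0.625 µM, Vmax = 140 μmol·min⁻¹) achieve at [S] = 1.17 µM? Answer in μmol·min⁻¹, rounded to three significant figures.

α = 1 + [I]/Ki = 1 + 0.992/1.46 = 1.679.
For a competitive inhibitor, Vmax is unchanged and the apparent Km becomes α·Km: Km,app = 1.05 µM, Vmax,app = 140 μmol·min⁻¹.
v = Vmax,app·[S]/(Km,app + [S]) = 140 × 1.17/(1.05 + 1.17) = 73.8 μmol·min⁻¹.

73.8 μmol·min⁻¹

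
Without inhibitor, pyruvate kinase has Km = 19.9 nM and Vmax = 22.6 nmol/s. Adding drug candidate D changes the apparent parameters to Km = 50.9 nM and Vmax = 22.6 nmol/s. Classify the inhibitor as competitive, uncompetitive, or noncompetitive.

competitive

Km increases (19.9 → 50.9 nM) while Vmax is unchanged — the hallmark of competitive inhibition.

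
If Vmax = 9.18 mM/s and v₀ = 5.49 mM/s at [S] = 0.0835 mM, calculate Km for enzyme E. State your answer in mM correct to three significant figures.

0.0561 mM

v/Vmax = 5.49/9.18 = 0.5980 = [S]/(Km+[S]).
So Km + [S] = [S]/0.5980 = 0.1396 mM, giving Km = 0.1396 − 0.0835 = 0.0561 mM.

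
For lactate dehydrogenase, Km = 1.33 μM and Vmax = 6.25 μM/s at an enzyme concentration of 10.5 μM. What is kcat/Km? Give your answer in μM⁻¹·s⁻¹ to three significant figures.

kcat = Vmax/[E]total = 6.25/10.5 = 0.595 s⁻¹.
kcat/Km = 0.595/1.33 = 0.448 μM⁻¹·s⁻¹.

0.448 μM⁻¹·s⁻¹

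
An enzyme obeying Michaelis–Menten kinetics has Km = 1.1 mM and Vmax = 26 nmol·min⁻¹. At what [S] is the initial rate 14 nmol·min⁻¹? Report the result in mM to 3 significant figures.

Rearranging v = Vmax[S]/(Km+[S]) gives [S] = Km·v/(Vmax − v).
[S] = 1.1 × 14 / (26 − 14) = 15.40/12.00 = 1.28 mM.

1.28 mM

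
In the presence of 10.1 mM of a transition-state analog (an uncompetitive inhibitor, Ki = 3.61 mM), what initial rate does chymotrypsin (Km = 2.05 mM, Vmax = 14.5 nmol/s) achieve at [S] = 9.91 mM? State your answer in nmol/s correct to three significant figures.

3.62 nmol/s

With α = 1 + [I]/Ki = 1 + 10.1/3.61 = 3.798, the uncompetitive rate law is v = (Vmax/α)·[S] / (Km/α + [S]).
v = (14.5/3.798)×9.91 / (2.05/3.798 + 9.91) = 37.84/10.45 = 3.62 nmol/s.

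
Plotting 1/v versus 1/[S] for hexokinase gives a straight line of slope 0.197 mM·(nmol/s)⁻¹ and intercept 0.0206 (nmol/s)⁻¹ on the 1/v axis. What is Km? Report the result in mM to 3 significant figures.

9.56 mM

y-intercept = 1/Vmax ⇒ Vmax = 48.5 nmol/s; slope = Km/Vmax ⇒ Km = slope × Vmax.
Km = 0.197 × 48.5 = 9.56 mM.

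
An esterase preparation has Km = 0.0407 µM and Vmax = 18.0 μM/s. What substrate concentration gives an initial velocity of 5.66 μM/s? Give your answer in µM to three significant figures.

Rearranging v = Vmax[S]/(Km+[S]) gives [S] = Km·v/(Vmax − v).
[S] = 0.0407 × 5.66 / (18.0 − 5.66) = 0.2304/12.34 = 0.0187 µM.

0.0187 µM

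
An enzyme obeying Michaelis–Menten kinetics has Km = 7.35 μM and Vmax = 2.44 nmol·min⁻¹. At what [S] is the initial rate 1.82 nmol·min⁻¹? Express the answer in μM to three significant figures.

The required fractional saturation is v/Vmax = 1.82/2.44 = 0.7459.
Then [S]/(Km+[S]) = 0.7459 ⇒ [S] = 7.35 × 0.7459/(1 − 0.7459) = 21.6 μM.

21.6 μM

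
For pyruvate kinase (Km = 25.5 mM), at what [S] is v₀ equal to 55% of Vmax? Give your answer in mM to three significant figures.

31.2 mM

v/Vmax = [S]/(Km+[S]) = 0.55, so [S] = Km·0.55/(1 − 0.55) = 25.5 × 1.222.
[S] = 31.2 mM.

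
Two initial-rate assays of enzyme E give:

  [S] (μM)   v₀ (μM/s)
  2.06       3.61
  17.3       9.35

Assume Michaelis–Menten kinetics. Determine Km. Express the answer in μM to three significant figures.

4.74 μM

From v = Vmax[S]/(Km+[S]), each point gives Vmax = v(Km+[S])/[S].
Equating: 3.61(Km+2.06)/2.06 = 9.35(Km+17.3)/17.3.
1.752·Km + 3.61 = 0.5405·Km + 9.35, so (1.752 − 0.5405)·Km = 9.35 − 3.61.
Km = 5.740/1.212 = 4.74 μM; then Vmax = 3.61(4.74+2.06)/2.06 = 11.9 μM/s.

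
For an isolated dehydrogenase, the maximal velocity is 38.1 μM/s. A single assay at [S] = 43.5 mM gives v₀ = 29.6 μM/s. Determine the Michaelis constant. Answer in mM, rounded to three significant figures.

12.5 mM

v/Vmax = 29.6/38.1 = 0.7769 = [S]/(Km+[S]).
So Km + [S] = [S]/0.7769 = 55.99 mM, giving Km = 55.99 − 43.5 = 12.5 mM.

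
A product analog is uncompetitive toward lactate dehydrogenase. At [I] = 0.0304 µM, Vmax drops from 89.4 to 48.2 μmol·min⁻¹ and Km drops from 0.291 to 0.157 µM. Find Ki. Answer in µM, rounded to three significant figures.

0.0356 µM

Uncompetitive: Vmax,app = Vmax/α (and Km,app = Km/α) with α = 1 + [I]/Ki.
α = Vmax/Vmax,app = 89.4/48.2 = 1.855.
Ki = [I]/(α − 1) = 0.0304/0.8548 = 0.0356 µM.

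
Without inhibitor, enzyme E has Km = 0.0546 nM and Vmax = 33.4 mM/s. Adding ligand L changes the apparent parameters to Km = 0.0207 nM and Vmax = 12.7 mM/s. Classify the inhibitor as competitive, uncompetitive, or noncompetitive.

Both Km and Vmax decrease by the same factor (~2.64-fold) — characteristic of uncompetitive inhibition.

uncompetitive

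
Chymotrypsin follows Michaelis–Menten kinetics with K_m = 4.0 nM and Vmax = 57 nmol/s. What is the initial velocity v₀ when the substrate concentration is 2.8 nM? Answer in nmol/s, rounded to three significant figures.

[S]/(Km+[S]) = 2.8/6.800 = 0.4118, the fractional saturation.
v = 0.4118 × Vmax = 0.4118 × 57 = 23.5 nmol/s.

23.5 nmol/s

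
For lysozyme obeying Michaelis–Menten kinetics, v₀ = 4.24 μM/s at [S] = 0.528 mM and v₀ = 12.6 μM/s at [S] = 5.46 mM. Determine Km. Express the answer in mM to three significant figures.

1.46 mM

From v = Vmax[S]/(Km+[S]), each point gives Vmax = v(Km+[S])/[S].
Equating: 4.24(Km+0.528)/0.528 = 12.6(Km+5.46)/5.46.
8.030·Km + 4.24 = 2.308·Km + 12.6, so (8.030 − 2.308)·Km = 12.6 − 4.24.
Km = 8.360/5.723 = 1.46 mM; then Vmax = 4.24(1.46+0.528)/0.528 = 16.0 μM/s.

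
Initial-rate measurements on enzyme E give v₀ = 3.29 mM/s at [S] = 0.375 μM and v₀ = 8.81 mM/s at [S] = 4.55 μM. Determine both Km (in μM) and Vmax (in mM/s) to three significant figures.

From v = Vmax[S]/(Km+[S]), each point gives Vmax = v(Km+[S])/[S].
Equating: 3.29(Km+0.375)/0.375 = 8.81(Km+4.55)/4.55.
8.773·Km + 3.29 = 1.936·Km + 8.81, so (8.773 − 1.936)·Km = 8.81 − 3.29.
Km = 5.520/6.837 = 0.807 μM; then Vmax = 3.29(0.807+0.375)/0.375 = 10.4 mM/s.

Km = 0.807 μM; Vmax = 10.4 mM/s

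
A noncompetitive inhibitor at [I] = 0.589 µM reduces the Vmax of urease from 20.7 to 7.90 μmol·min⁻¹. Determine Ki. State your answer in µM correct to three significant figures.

0.364 µM

Noncompetitive: Vmax,app = Vmax/α with α = 1 + [I]/Ki.
α = Vmax/Vmax,app = 20.7/7.90 = 2.620.
Ki = [I]/(α − 1) = 0.589/1.620 = 0.364 µM.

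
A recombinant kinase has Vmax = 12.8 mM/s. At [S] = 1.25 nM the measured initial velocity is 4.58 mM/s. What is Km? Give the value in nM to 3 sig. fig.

v/Vmax = 4.58/12.8 = 0.3578 = [S]/(Km+[S]).
So Km + [S] = [S]/0.3578 = 3.493 nM, giving Km = 3.493 − 1.25 = 2.24 nM.

2.24 nM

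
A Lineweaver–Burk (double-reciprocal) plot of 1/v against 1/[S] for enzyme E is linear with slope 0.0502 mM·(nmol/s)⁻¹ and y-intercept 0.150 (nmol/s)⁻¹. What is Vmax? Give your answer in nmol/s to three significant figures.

6.67 nmol/s

The y-intercept of a Lineweaver–Burk plot equals 1/Vmax, so Vmax = 1/0.150 = 6.67 nmol/s.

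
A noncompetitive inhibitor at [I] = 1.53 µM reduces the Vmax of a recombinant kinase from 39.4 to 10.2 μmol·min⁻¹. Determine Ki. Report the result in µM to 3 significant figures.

Noncompetitive: Vmax,app = Vmax/α with α = 1 + [I]/Ki.
α = Vmax/Vmax,app = 39.4/10.2 = 3.863.
Ki = [I]/(α − 1) = 1.53/2.863 = 0.534 µM.

0.534 µM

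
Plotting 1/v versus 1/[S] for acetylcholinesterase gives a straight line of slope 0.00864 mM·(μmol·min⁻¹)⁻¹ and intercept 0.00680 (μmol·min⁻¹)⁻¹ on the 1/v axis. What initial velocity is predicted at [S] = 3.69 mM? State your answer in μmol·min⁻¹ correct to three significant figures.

109 μmol·min⁻¹

The y-intercept is 1/Vmax, so Vmax = 1/0.00680 = 147 μmol·min⁻¹.
The slope is Km/Vmax, so Km = 0.00864 × 147 = 1.27 mM.
Then v = 147 × 3.69/(1.27 + 3.69) = 109 μmol·min⁻¹.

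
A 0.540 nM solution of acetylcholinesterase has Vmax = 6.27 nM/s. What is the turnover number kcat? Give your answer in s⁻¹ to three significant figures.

11.6 s⁻¹

kcat = Vmax/[E]total = 6.27 nM/s / 0.540 nM = 11.6 s⁻¹.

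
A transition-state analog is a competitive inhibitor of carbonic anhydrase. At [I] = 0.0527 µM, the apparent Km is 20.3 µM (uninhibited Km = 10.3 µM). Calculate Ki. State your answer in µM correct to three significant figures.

0.0543 µM

Competitive: Km,app = α·Km with α = 1 + [I]/Ki.
α = Km,app/Km = 20.3/10.3 = 1.971.
Since α = 1 + [I]/Ki, [I]/Ki = 1.971 − 1 = 0.9709 and Ki = 0.0527/0.9709 = 0.0543 µM.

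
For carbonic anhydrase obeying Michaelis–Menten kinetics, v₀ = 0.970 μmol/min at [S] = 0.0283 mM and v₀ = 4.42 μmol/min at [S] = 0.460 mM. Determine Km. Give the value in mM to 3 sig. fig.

In reciprocal form, 1/v = (Km/Vmax)·(1/[S]) + 1/Vmax. The two points give (1/[S], 1/v) = (35.34, 1.031) and (2.174, 0.2262).
Slope = (1.031 − 0.2262)/(35.34 − 2.174) = 0.02427; intercept = 1.031 − 0.02427×35.34 = 0.1735.
Vmax = 1/intercept = 5.76 μmol/min; Km = slope × Vmax = 0.02427 × 5.76 = 0.140 mM.

0.140 mM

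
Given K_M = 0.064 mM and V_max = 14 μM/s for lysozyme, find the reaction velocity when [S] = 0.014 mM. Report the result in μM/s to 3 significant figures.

2.51 μM/s

v = Vmax·[S]/(Km + [S]) = 14 × 0.014 / (0.064 + 0.014)
  = 0.1960 / 0.07800 = 2.51 μM/s.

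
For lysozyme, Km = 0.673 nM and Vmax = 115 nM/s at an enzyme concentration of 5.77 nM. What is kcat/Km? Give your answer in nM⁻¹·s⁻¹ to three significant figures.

29.6 nM⁻¹·s⁻¹

kcat = Vmax/[E]total = 115/5.77 = 19.9 s⁻¹.
kcat/Km = 19.9/0.673 = 29.6 nM⁻¹·s⁻¹.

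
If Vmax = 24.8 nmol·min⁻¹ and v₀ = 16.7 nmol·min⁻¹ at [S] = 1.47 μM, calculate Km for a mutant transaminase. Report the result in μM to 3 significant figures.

0.713 μM

From v = Vmax[S]/(Km+[S]), Km = [S](Vmax − v)/v.
Km = 1.47 × (24.8 − 16.7) / 16.7 = 11.91/16.7 = 0.713 μM.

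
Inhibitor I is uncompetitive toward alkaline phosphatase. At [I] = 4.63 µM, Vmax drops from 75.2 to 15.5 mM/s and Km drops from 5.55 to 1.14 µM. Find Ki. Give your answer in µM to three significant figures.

1.20 µM

Uncompetitive: Vmax,app = Vmax/α (and Km,app = Km/α) with α = 1 + [I]/Ki.
α = Vmax/Vmax,app = 75.2/15.5 = 4.852.
Since α = 1 + [I]/Ki, [I]/Ki = 4.852 − 1 = 3.852 and Ki = 4.63/3.852 = 1.20 µM.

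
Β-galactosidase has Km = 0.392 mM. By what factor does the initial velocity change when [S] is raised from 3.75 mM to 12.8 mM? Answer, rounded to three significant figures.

Since Vmax cancels, v₂/v₁ = [S]₂(Km+[S]₁) / [S]₁(Km+[S]₂).
= 12.8×(0.392+3.75) / (3.75×(0.392+12.8)) = 53.02/49.47 = 1.07.

1.07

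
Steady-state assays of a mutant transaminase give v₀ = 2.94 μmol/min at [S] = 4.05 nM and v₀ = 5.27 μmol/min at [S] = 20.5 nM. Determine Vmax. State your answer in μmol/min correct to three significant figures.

From v = Vmax[S]/(Km+[S]), each point gives Vmax = v(Km+[S])/[S].
Equating: 2.94(Km+4.05)/4.05 = 5.27(Km+20.5)/20.5.
0.7259·Km + 2.94 = 0.2571·Km + 5.27, so (0.7259 − 0.2571)·Km = 5.27 − 2.94.
Km = 2.330/0.4689 = 4.97 nM; then Vmax = 2.94(4.97+4.05)/4.05 = 6.55 μmol/min.

6.55 μmol/min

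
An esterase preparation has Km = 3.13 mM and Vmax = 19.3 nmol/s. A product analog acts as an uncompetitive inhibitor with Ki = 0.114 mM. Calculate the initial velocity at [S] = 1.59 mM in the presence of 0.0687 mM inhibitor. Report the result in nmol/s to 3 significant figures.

α = 1 + [I]/Ki = 1 + 0.0687/0.114 = 1.603.
For an uncompetitive inhibitor, both parameters are divided by α, giving Vmax/α and Km/α: Km,app = 1.95 mM, Vmax,app = 12.0 nmol/s.
v = Vmax,app·[S]/(Km,app + [S]) = 12.0 × 1.59/(1.95 + 1.59) = 5.40 nmol/s.

5.40 nmol/s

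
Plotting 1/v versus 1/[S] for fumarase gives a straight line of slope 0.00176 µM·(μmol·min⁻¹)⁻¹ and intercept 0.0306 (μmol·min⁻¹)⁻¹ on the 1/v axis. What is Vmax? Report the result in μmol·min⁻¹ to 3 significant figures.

32.7 μmol·min⁻¹

The y-intercept of a Lineweaver–Burk plot equals 1/Vmax, so Vmax = 1/0.0306 = 32.7 μmol·min⁻¹.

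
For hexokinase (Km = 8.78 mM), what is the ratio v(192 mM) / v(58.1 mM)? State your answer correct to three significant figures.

1.10

Since Vmax cancels, v₂/v₁ = [S]₂(Km+[S]₁) / [S]₁(Km+[S]₂).
= 192×(8.78+58.1) / (58.1×(8.78+192)) = 12840/11670 = 1.10.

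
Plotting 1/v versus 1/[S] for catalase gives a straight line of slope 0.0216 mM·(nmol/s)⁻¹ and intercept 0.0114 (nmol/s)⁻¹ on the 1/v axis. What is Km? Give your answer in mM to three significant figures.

y-intercept = 1/Vmax ⇒ Vmax = 87.7 nmol/s; slope = Km/Vmax ⇒ Km = slope × Vmax.
Km = 0.0216 × 87.7 = 1.89 mM.

1.89 mM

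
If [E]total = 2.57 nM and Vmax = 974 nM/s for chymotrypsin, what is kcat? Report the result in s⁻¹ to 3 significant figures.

379 s⁻¹

kcat = Vmax/[E]total = 974 nM/s / 2.57 nM = 379 s⁻¹.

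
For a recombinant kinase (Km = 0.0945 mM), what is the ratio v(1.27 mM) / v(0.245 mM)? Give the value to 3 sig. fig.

The fractional saturations are [S]/(Km+[S]) = 0.245/0.3395 = 0.7216 and 1.27/1.364 = 0.9307.
v₂/v₁ is just their ratio: 0.9307/0.7216 = 1.29.

1.29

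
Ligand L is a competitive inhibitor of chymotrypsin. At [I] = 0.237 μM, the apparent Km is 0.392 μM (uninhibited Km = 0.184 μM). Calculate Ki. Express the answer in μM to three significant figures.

0.210 μM

Competitive: Km,app = α·Km with α = 1 + [I]/Ki.
α = Km,app/Km = 0.392/0.184 = 2.130.
Since α = 1 + [I]/Ki, [I]/Ki = 2.130 − 1 = 1.130 and Ki = 0.237/1.130 = 0.210 μM.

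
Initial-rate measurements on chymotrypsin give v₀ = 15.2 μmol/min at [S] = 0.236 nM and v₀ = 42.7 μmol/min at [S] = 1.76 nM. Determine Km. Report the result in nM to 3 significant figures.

0.685 nM

From v = Vmax[S]/(Km+[S]), each point gives Vmax = v(Km+[S])/[S].
Equating: 15.2(Km+0.236)/0.236 = 42.7(Km+1.76)/1.76.
64.41·Km + 15.2 = 24.26·Km + 42.7, so (64.41 − 24.26)·Km = 42.7 − 15.2.
Km = 27.50/40.15 = 0.685 nM; then Vmax = 15.2(0.685+0.236)/0.236 = 59.3 μmol/min.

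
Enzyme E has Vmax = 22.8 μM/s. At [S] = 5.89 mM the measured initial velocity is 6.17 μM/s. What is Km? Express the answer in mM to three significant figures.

15.9 mM

v/Vmax = 6.17/22.8 = 0.2706 = [S]/(Km+[S]).
So Km + [S] = [S]/0.2706 = 21.77 mM, giving Km = 21.77 − 5.89 = 15.9 mM.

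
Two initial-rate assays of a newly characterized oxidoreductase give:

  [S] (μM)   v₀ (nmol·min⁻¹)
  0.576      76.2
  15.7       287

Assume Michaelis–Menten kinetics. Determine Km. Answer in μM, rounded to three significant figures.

In reciprocal form, 1/v = (Km/Vmax)·(1/[S]) + 1/Vmax. The two points give (1/[S], 1/v) = (1.736, 0.01312) and (0.06369, 0.003484).
Slope = (0.01312 − 0.003484)/(1.736 − 0.06369) = 0.005764; intercept = 0.01312 − 0.005764×1.736 = 0.003117.
Vmax = 1/intercept = 321 nmol·min⁻¹; Km = slope × Vmax = 0.005764 × 321 = 1.85 μM.

1.85 μM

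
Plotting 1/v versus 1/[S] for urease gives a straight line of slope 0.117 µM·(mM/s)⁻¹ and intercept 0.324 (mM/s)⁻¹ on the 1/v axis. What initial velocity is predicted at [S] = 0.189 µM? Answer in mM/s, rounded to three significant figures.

The y-intercept is 1/Vmax, so Vmax = 1/0.324 = 3.09 mM/s.
The slope is Km/Vmax, so Km = 0.117 × 3.09 = 0.361 µM.
Then v = 3.09 × 0.189/(0.361 + 0.189) = 1.06 mM/s.

1.06 mM/s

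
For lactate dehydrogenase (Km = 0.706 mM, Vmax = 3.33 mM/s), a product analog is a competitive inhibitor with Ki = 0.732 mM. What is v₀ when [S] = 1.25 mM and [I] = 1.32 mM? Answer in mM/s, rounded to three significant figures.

1.29 mM/s

With α = 1 + [I]/Ki = 1 + 1.32/0.732 = 2.803, the competitive rate law is v = Vmax[S] / (αKm + [S]).
v = 3.33×1.25 / (2.803×0.706 + 1.25) = 4.162/3.229 = 1.29 mM/s.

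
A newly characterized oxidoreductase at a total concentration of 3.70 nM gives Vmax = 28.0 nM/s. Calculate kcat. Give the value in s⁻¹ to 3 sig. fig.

kcat = Vmax/[E]total = 28.0 nM/s / 3.70 nM = 7.57 s⁻¹.

7.57 s⁻¹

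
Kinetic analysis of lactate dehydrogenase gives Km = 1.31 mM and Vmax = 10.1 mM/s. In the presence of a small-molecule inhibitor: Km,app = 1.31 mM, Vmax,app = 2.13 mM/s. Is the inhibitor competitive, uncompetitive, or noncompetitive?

noncompetitive

Vmax decreases (10.1 → 2.13 mM/s) while Km is unchanged — pure noncompetitive inhibition.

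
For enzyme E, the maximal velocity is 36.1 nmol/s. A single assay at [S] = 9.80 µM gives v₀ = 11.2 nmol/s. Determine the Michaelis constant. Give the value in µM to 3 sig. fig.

From v = Vmax[S]/(Km+[S]), Km = [S](Vmax − v)/v.
Km = 9.80 × (36.1 − 11.2) / 11.2 = 244.0/11.2 = 21.8 µM.

21.8 µM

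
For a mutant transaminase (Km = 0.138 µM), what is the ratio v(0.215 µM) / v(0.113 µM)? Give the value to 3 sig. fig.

Since Vmax cancels, v₂/v₁ = [S]₂(Km+[S]₁) / [S]₁(Km+[S]₂).
= 0.215×(0.138+0.113) / (0.113×(0.138+0.215)) = 0.05396/0.03989 = 1.35.

1.35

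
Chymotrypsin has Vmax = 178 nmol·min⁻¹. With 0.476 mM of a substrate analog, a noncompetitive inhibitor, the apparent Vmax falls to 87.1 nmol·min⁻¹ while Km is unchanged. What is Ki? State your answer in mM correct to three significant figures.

0.456 mM

Noncompetitive: Vmax,app = Vmax/α with α = 1 + [I]/Ki.
α = Vmax/Vmax,app = 178/87.1 = 2.044.
Ki = [I]/(α − 1) = 0.476/1.044 = 0.456 mM.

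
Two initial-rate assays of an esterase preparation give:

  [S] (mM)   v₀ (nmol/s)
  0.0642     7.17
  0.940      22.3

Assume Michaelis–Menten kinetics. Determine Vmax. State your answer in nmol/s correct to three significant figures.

From v = Vmax[S]/(Km+[S]), each point gives Vmax = v(Km+[S])/[S].
Equating: 7.17(Km+0.0642)/0.0642 = 22.3(Km+0.940)/0.940.
111.7·Km + 7.17 = 23.72·Km + 22.3, so (111.7 − 23.72)·Km = 22.3 − 7.17.
Km = 15.13/87.96 = 0.172 mM; then Vmax = 7.17(0.172+0.0642)/0.0642 = 26.4 nmol/s.

26.4 nmol/s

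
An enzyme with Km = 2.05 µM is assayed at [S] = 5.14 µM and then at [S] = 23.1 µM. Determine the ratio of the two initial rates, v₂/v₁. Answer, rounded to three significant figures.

1.28

The fractional saturations are [S]/(Km+[S]) = 5.14/7.190 = 0.7149 and 23.1/25.15 = 0.9185.
v₂/v₁ is just their ratio: 0.9185/0.7149 = 1.28.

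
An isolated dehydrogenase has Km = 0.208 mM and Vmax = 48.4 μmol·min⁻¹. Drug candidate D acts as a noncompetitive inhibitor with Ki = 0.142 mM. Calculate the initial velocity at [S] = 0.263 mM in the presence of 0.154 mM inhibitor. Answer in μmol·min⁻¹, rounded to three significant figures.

13.0 μmol·min⁻¹

α = 1 + [I]/Ki = 1 + 0.154/0.142 = 2.085.
For a noncompetitive inhibitor, Vmax is reduced to Vmax/α while Km is unchanged: Km,app = 0.208 mM, Vmax,app = 23.2 μmol·min⁻¹.
v = Vmax,app·[S]/(Km,app + [S]) = 23.2 × 0.263/(0.208 + 0.263) = 13.0 μmol·min⁻¹.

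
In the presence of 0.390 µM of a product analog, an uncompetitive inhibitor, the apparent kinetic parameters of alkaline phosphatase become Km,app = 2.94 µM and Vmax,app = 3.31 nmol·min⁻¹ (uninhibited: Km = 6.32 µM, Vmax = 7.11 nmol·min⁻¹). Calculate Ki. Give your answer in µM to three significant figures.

0.340 µM

Uncompetitive: Vmax,app = Vmax/α (and Km,app = Km/α) with α = 1 + [I]/Ki.
α = Vmax/Vmax,app = 7.11/3.31 = 2.148.
Ki = [I]/(α − 1) = 0.390/1.148 = 0.340 µM.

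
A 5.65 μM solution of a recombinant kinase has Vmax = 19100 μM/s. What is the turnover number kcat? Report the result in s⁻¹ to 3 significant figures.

3380 s⁻¹

kcat = Vmax/[E]total = 19100 μM/s / 5.65 μM = 3380 s⁻¹.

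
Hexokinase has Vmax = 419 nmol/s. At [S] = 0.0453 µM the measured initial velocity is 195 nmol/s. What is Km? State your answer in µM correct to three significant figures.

v/Vmax = 195/419 = 0.4654 = [S]/(Km+[S]).
So Km + [S] = [S]/0.4654 = 0.09734 µM, giving Km = 0.09734 − 0.0453 = 0.0520 µM.

0.0520 µM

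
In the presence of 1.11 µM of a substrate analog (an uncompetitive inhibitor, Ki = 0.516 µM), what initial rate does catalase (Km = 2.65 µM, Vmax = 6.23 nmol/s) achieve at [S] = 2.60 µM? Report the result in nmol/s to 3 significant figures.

1.49 nmol/s

α = 1 + [I]/Ki = 1 + 1.11/0.516 = 3.151.
For an uncompetitive inhibitor, both parameters are divided by α, giving Vmax/α and Km/α: Km,app = 0.841 µM, Vmax,app = 1.98 nmol/s.
v = Vmax,app·[S]/(Km,app + [S]) = 1.98 × 2.60/(0.841 + 2.60) = 1.49 nmol/s.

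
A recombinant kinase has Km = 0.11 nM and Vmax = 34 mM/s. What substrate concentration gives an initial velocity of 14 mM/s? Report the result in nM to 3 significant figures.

Rearranging v = Vmax[S]/(Km+[S]) gives [S] = Km·v/(Vmax − v).
[S] = 0.11 × 14 / (34 − 14) = 1.540/20.00 = 0.0770 nM.

0.0770 nM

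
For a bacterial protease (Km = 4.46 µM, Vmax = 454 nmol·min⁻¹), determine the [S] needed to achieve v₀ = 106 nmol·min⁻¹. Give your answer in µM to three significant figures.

Rearranging v = Vmax[S]/(Km+[S]) gives [S] = Km·v/(Vmax − v).
[S] = 4.46 × 106 / (454 − 106) = 472.8/348.0 = 1.36 µM.

1.36 µM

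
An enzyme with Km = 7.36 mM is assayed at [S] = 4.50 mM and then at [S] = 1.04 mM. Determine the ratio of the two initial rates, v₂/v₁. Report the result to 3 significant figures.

0.326

Since Vmax cancels, v₂/v₁ = [S]₂(Km+[S]₁) / [S]₁(Km+[S]₂).
= 1.04×(7.36+4.50) / (4.50×(7.36+1.04)) = 12.33/37.80 = 0.326.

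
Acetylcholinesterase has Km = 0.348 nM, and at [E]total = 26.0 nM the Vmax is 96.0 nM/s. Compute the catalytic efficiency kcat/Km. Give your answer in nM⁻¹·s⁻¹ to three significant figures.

kcat = Vmax/[E]total = 96.0/26.0 = 3.69 s⁻¹.
kcat/Km = 3.69/0.348 = 10.6 nM⁻¹·s⁻¹.

10.6 nM⁻¹·s⁻¹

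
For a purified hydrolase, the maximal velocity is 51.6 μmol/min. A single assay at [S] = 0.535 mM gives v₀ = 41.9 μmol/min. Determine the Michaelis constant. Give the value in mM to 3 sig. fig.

0.124 mM

From v = Vmax[S]/(Km+[S]), Km = [S](Vmax − v)/v.
Km = 0.535 × (51.6 − 41.9) / 41.9 = 5.190/41.9 = 0.124 mM.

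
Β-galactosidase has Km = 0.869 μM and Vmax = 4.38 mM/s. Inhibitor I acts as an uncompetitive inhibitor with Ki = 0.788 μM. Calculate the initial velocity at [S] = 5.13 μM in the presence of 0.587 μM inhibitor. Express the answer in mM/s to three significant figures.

2.29 mM/s

With α = 1 + [I]/Ki = 1 + 0.587/0.788 = 1.745, the uncompetitive rate law is v = (Vmax/α)·[S] / (Km/α + [S]).
v = (4.38/1.745)×5.13 / (0.869/1.745 + 5.13) = 12.88/5.628 = 2.29 mM/s.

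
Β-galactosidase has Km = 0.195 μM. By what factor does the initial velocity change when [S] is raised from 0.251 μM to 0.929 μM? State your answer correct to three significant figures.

1.47

Since Vmax cancels, v₂/v₁ = [S]₂(Km+[S]₁) / [S]₁(Km+[S]₂).
= 0.929×(0.195+0.251) / (0.251×(0.195+0.929)) = 0.4143/0.2821 = 1.47.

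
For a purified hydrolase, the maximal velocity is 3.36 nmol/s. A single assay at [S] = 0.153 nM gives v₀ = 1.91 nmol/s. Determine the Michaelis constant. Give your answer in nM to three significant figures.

0.116 nM

From v = Vmax[S]/(Km+[S]), Km = [S](Vmax − v)/v.
Km = 0.153 × (3.36 − 1.91) / 1.91 = 0.2218/1.91 = 0.116 nM.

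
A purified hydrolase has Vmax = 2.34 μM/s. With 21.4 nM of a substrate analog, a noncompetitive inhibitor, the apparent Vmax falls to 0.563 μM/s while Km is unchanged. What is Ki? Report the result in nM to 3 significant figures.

Noncompetitive: Vmax,app = Vmax/α with α = 1 + [I]/Ki.
α = Vmax/Vmax,app = 2.34/0.563 = 4.156.
Ki = [I]/(α − 1) = 21.4/3.156 = 6.78 nM.

6.78 nM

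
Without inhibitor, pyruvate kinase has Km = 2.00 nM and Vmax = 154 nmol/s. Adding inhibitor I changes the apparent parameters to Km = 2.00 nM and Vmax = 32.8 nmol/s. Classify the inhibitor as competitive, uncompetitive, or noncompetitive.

Vmax decreases (154 → 32.8 nmol/s) while Km is unchanged — pure noncompetitive inhibition.

noncompetitive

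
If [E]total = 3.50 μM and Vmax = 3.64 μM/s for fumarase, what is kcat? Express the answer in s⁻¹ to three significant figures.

1.04 s⁻¹

kcat = Vmax/[E]total = 3.64 μM/s / 3.50 μM = 1.04 s⁻¹.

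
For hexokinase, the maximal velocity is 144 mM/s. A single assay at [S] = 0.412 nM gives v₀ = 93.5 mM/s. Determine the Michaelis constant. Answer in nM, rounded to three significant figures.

From v = Vmax[S]/(Km+[S]), Km = [S](Vmax − v)/v.
Km = 0.412 × (144 − 93.5) / 93.5 = 20.81/93.5 = 0.223 nM.

0.223 nM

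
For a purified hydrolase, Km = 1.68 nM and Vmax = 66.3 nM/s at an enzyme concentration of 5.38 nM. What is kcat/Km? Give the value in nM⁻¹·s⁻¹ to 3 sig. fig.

7.34 nM⁻¹·s⁻¹

kcat = Vmax/[E]total = 66.3/5.38 = 12.3 s⁻¹.
kcat/Km = 12.3/1.68 = 7.34 nM⁻¹·s⁻¹.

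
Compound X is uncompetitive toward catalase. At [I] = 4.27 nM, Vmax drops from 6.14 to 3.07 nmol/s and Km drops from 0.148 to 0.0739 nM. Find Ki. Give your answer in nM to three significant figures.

4.27 nM

Uncompetitive: Vmax,app = Vmax/α (and Km,app = Km/α) with α = 1 + [I]/Ki.
α = Vmax/Vmax,app = 6.14/3.07 = 2.000.
Ki = [I]/(α − 1) = 4.27/1.000 = 4.27 nM.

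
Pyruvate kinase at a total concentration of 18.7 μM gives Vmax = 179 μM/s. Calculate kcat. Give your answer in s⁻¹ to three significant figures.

9.57 s⁻¹

kcat = Vmax/[E]total = 179 μM/s / 18.7 μM = 9.57 s⁻¹.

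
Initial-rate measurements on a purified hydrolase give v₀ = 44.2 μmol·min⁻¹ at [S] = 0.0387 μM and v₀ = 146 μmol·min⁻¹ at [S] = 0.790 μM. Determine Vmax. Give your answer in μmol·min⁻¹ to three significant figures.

In reciprocal form, 1/v = (Km/Vmax)·(1/[S]) + 1/Vmax. The two points give (1/[S], 1/v) = (25.84, 0.02262) and (1.266, 0.006849).
Slope = (0.02262 − 0.006849)/(25.84 − 1.266) = 0.0006419; intercept = 0.02262 − 0.0006419×25.84 = 0.006037.
Vmax = 1/intercept = 166 μmol·min⁻¹; Km = slope × Vmax = 0.0006419 × 166 = 0.106 μM.

166 μmol·min⁻¹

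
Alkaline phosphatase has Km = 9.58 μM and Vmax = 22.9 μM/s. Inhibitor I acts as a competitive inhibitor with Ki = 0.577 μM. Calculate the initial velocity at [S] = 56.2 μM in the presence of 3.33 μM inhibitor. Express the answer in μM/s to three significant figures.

10.6 μM/s

With α = 1 + [I]/Ki = 1 + 3.33/0.577 = 6.771, the competitive rate law is v = Vmax[S] / (αKm + [S]).
v = 22.9×56.2 / (6.771×9.58 + 56.2) = 1287/121.1 = 10.6 μM/s.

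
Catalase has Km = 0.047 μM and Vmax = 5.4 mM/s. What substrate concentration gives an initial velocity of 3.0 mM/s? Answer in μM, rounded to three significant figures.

The required fractional saturation is v/Vmax = 3.0/5.4 = 0.5556.
Then [S]/(Km+[S]) = 0.5556 ⇒ [S] = 0.047 × 0.5556/(1 − 0.5556) = 0.0588 μM.

0.0588 μM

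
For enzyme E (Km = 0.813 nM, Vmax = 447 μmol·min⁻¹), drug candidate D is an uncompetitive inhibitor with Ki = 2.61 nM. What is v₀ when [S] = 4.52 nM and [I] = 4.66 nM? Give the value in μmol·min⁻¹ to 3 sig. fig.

With α = 1 + [I]/Ki = 1 + 4.66/2.61 = 2.785, the uncompetitive rate law is v = (Vmax/α)·[S] / (Km/α + [S]).
v = (447/2.785)×4.52 / (0.813/2.785 + 4.52) = 725.4/4.812 = 151 μmol·min⁻¹.

151 μmol·min⁻¹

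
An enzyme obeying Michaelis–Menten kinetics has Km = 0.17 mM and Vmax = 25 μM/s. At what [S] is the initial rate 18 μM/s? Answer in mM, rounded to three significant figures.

Rearranging v = Vmax[S]/(Km+[S]) gives [S] = Km·v/(Vmax − v).
[S] = 0.17 × 18 / (25 − 18) = 3.060/7.000 = 0.437 mM.

0.437 mM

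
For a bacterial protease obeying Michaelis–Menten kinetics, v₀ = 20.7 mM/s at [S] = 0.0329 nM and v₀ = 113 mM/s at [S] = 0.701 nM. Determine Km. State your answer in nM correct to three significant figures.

0.197 nM

In reciprocal form, 1/v = (Km/Vmax)·(1/[S]) + 1/Vmax. The two points give (1/[S], 1/v) = (30.40, 0.04831) and (1.427, 0.008850).
Slope = (0.04831 − 0.008850)/(30.40 − 1.427) = 0.001362; intercept = 0.04831 − 0.001362×30.40 = 0.006906.
Vmax = 1/intercept = 145 mM/s; Km = slope × Vmax = 0.001362 × 145 = 0.197 nM.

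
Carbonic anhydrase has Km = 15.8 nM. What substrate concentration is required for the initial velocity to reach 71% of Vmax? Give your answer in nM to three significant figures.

v/Vmax = [S]/(Km+[S]) = 0.71, so [S] = Km·0.71/(1 − 0.71) = 15.8 × 2.448.
[S] = 38.7 nM.

38.7 nM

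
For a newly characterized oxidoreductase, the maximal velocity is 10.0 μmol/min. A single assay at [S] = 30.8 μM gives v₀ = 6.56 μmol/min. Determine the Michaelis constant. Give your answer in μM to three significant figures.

16.2 μM

From v = Vmax[S]/(Km+[S]), Km = [S](Vmax − v)/v.
Km = 30.8 × (10.0 − 6.56) / 6.56 = 106.0/6.56 = 16.2 μM.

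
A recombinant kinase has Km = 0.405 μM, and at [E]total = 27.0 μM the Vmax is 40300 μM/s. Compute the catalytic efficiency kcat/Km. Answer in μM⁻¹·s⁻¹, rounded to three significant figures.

kcat = Vmax/[E]total = 40300/27.0 = 1490 s⁻¹.
kcat/Km = 1490/0.405 = 3690 μM⁻¹·s⁻¹.

3690 μM⁻¹·s⁻¹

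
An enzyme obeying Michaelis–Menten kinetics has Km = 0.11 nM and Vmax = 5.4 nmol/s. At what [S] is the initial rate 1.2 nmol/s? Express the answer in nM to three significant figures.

0.0314 nM

The required fractional saturation is v/Vmax = 1.2/5.4 = 0.2222.
Then [S]/(Km+[S]) = 0.2222 ⇒ [S] = 0.11 × 0.2222/(1 − 0.2222) = 0.0314 nM.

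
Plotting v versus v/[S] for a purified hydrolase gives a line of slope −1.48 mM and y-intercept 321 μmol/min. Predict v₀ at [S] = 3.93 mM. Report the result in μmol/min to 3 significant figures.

233 μmol/min

In the Eadie–Hofstee form v = Vmax − Km·(v/[S]), the slope is −Km and the intercept is Vmax, so Km = 1.48 mM and Vmax = 321 μmol/min.
v = 321 × 3.93/(1.48 + 3.93) = 233 μmol/min.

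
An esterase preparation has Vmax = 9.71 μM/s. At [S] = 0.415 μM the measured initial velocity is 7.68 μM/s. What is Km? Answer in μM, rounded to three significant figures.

v/Vmax = 7.68/9.71 = 0.7909 = [S]/(Km+[S]).
So Km + [S] = [S]/0.7909 = 0.5247 μM, giving Km = 0.5247 − 0.415 = 0.110 μM.

0.110 μM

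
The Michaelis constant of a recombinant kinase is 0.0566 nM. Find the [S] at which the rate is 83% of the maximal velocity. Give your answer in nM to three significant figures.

0.276 nM

v/Vmax = [S]/(Km+[S]) = 0.83, so [S] = Km·0.83/(1 − 0.83) = 0.0566 × 4.882.
[S] = 0.276 nM.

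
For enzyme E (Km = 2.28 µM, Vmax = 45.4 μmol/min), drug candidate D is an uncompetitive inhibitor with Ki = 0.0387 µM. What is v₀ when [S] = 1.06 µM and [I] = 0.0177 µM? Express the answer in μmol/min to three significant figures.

12.6 μmol/min

α = 1 + [I]/Ki = 1 + 0.0177/0.0387 = 1.457.
For an uncompetitive inhibitor, both parameters are divided by α, giving Vmax/α and Km/α: Km,app = 1.56 µM, Vmax,app = 31.2 μmol/min.
v = Vmax,app·[S]/(Km,app + [S]) = 31.2 × 1.06/(1.56 + 1.06) = 12.6 μmol/min.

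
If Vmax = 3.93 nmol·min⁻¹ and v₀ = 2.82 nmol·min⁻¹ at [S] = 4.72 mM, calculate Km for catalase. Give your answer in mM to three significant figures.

1.86 mM

v/Vmax = 2.82/3.93 = 0.7176 = [S]/(Km+[S]).
So Km + [S] = [S]/0.7176 = 6.578 mM, giving Km = 6.578 − 4.72 = 1.86 mM.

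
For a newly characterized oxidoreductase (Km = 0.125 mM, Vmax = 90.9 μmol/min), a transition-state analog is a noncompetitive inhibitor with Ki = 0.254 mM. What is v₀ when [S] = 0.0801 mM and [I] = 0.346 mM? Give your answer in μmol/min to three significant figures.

15.0 μmol/min

With α = 1 + [I]/Ki = 1 + 0.346/0.254 = 2.362, the noncompetitive rate law is v = (Vmax/α)·[S] / (Km + [S]).
v = (90.9/2.362)×0.0801 / (0.125 + 0.0801) = 3.082/0.2051 = 15.0 μmol/min.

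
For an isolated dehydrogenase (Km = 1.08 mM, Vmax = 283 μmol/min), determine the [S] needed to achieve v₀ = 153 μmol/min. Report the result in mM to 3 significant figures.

The required fractional saturation is v/Vmax = 153/283 = 0.5406.
Then [S]/(Km+[S]) = 0.5406 ⇒ [S] = 1.08 × 0.5406/(1 − 0.5406) = 1.27 mM.

1.27 mM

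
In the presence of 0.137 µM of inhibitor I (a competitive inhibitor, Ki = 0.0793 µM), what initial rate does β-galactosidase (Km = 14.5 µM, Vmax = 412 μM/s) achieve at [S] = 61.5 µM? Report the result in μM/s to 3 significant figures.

251 μM/s

α = 1 + [I]/Ki = 1 + 0.137/0.0793 = 2.728.
For a competitive inhibitor, Vmax is unchanged and the apparent Km becomes α·Km: Km,app = 39.6 µM, Vmax,app = 412 μM/s.
v = Vmax,app·[S]/(Km,app + [S]) = 412 × 61.5/(39.6 + 61.5) = 251 μM/s.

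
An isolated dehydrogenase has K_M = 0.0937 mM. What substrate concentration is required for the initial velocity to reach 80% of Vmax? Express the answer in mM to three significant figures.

0.375 mM

v/Vmax = [S]/(Km+[S]) = 0.8, so [S] = Km·0.8/(1 − 0.8) = 0.0937 × 4.000.
[S] = 0.375 mM.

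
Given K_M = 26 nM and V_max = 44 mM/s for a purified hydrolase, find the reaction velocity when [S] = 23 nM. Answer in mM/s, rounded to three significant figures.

[S]/(Km+[S]) = 23/49.00 = 0.4694, the fractional saturation.
v = 0.4694 × Vmax = 0.4694 × 44 = 20.7 mM/s.

20.7 mM/s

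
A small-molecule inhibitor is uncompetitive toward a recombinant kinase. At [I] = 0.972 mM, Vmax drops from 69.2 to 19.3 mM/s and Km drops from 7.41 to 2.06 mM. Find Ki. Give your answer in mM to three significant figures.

0.376 mM

Uncompetitive: Vmax,app = Vmax/α (and Km,app = Km/α) with α = 1 + [I]/Ki.
α = Vmax/Vmax,app = 69.2/19.3 = 3.585.
Ki = [I]/(α − 1) = 0.972/2.585 = 0.376 mM.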